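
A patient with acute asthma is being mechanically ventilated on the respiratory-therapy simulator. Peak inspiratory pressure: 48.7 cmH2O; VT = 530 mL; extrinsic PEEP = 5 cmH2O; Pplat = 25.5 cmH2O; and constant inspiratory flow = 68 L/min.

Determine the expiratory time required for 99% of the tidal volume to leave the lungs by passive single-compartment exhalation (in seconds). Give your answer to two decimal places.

Flow: 68 L/min ÷ 60 = 1.1333 L/s.
R = (PIP − Pplat)/V̇ = (48.7 − 25.5) / 1.1333 = 23.2/1.1333 = 20.471 cmH2O·s/L.
C = Vt/(Pplat − PEEP) = 530.0 / (25.5 − 5) = 530.0/20.5 = 25.854 mL/cmH2O.
τ = R × C = 20.471 × 0.02585 L/cmH2O = 0.5292 s.
t = −τ·ln(1 − 0.99) = −0.5292·ln(0.01) = 2.437 s.

2.44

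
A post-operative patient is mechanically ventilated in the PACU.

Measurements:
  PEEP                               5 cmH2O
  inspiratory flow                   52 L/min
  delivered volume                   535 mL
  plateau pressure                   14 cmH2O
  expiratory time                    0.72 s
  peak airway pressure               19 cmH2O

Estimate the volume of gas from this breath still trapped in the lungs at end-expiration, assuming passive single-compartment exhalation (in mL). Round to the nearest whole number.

Flow: 52 L/min ÷ 60 = 0.8667 L/s.
R = (PIP − Pplat)/V̇ = (19 − 14) / 0.8667 = 5.0/0.8667 = 5.769 cmH2O·s/L.
C = Vt/(Pplat − PEEP) = 535.0 / (14 − 5) = 535.0/9.0 = 59.444 mL/cmH2O.
τ = R × C = 5.769 × 0.05944 L/cmH2O = 0.3429 s.
Fraction remaining = e^(−Te/τ) = e^(−0.72/0.3429) = 0.1225.
Trapped volume = 535.0 × 0.1225 = 65.538 mL.

66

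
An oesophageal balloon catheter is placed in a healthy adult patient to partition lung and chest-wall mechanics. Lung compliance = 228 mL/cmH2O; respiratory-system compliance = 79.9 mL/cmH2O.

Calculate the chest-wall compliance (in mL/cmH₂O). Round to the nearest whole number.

123

1/Ccw = 1/Crs − 1/CL.
1/Ccw = 1/79.9 − 1/228 = 0.00813.
Ccw = 123.0 mL/cmH2O.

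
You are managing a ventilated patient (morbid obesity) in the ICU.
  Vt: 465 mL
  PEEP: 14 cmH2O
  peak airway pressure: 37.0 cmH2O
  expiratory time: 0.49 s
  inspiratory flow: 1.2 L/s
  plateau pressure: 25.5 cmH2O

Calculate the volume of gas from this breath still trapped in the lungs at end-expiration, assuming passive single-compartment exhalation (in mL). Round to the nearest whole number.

R = (PIP − Pplat)/V̇ = (37.0 − 25.5) / 1.2 = 11.5/1.2 = 9.583 cmH2O·s/L.
C = Vt/(Pplat − PEEP) = 465.0 / (25.5 − 14) = 465.0/11.5 = 40.435 mL/cmH2O.
τ = R × C = 9.583 × 0.04044 L/cmH2O = 0.3875 s.
Fraction remaining = e^(−Te/τ) = e^(−0.49/0.3875) = 0.2824.
Trapped volume = 465.0 × 0.2824 = 131.32 mL.

131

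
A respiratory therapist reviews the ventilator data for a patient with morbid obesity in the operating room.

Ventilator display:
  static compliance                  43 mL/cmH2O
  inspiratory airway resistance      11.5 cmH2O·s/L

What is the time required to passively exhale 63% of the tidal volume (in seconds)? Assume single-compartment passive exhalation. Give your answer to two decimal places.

0.49

τ = R × C = 11.5 × 43 mL/cmH2O = 11.5 × 0.043 L/cmH2O = 0.4945 s.
Exhaled fraction f = 1 − e^(−t/τ) → t = −τ·ln(1 − f) = −0.4945·ln(0.37) = 0.4917 s.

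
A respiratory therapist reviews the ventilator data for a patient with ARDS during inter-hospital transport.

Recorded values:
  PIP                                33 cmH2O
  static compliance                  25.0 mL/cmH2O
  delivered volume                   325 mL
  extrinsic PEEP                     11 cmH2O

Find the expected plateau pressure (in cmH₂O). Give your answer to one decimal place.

24.0

Pplat = PEEP + Vt / Cstat = 11 + 325 / 25.0 = 11 + 13.0 = 24.0 cmH2O.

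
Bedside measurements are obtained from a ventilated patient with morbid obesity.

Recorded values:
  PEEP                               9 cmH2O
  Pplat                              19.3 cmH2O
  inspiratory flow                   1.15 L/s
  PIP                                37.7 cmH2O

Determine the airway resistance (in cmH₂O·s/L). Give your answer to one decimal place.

Raw = (PIP − Pplat) / flow = (37.7 − 19.3) / 1.15 = 18.4 / 1.15 = 16.0 cmH2O·s/L.

16.0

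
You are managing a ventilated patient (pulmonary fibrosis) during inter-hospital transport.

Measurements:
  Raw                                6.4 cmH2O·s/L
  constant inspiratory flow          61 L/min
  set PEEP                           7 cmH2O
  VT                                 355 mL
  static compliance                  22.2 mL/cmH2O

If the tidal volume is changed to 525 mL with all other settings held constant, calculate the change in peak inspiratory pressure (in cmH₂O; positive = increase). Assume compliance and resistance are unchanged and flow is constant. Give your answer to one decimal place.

PIP = Vt/C + R·V̇ + PEEP (constant-flow equation of motion).
Only the elastic term changes: ΔPIP = ΔVt / C = (525 − 355) / 22.2 = 7.658 cmH2O.

7.7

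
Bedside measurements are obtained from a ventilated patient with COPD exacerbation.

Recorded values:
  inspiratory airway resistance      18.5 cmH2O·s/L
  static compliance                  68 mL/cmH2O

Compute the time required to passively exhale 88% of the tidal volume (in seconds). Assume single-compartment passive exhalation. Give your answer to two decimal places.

2.67

τ = R × C = 18.5 × 68 mL/cmH2O = 18.5 × 0.068 L/cmH2O = 1.258 s.
Exhaled fraction f = 1 − e^(−t/τ) → t = −τ·ln(1 − f) = −1.258·ln(0.12) = 2.667 s.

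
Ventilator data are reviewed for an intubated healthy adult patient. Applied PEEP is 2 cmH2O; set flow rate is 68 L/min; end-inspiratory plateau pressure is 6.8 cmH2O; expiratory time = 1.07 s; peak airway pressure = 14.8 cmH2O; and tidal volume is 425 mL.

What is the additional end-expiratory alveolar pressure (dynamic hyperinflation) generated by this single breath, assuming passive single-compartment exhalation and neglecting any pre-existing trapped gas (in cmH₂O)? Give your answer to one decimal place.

0.9

Flow: 68 L/min ÷ 60 = 1.1333 L/s.
R = (PIP − Pplat)/V̇ = (14.8 − 6.8) / 1.1333 = 8.0/1.1333 = 7.059 cmH2O·s/L.
C = Vt/(Pplat − PEEP) = 425.0 / (6.8 − 2) = 425.0/4.8 = 88.542 mL/cmH2O.
τ = R × C = 7.059 × 0.08854 L/cmH2O = 0.625 s.
Fraction remaining = e^(−Te/τ) = e^(−1.07/0.625) = 0.1805; trapped volume = 425.0 × 0.1805 = 76.713 mL.
Additional alveolar pressure from trapping ≈ V_trapped / C = 76.713 / 88.542 = 0.8664 cmH2O.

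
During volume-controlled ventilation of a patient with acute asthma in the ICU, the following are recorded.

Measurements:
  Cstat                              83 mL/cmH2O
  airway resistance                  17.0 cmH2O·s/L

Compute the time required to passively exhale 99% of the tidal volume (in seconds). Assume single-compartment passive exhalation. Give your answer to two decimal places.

τ = R × C = 17.0 × 83 mL/cmH2O = 17.0 × 0.083 L/cmH2O = 1.411 s.
Exhaled fraction f = 1 − e^(−t/τ) → t = −τ·ln(1 − f) = −1.411·ln(0.01) = 6.498 s.

6.50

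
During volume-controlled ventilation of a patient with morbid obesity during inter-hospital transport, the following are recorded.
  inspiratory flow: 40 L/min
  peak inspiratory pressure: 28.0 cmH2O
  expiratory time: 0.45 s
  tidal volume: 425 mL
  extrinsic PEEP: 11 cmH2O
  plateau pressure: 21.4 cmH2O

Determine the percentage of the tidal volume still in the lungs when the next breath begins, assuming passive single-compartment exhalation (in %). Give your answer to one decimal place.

32.9

Flow: 40 L/min ÷ 60 = 0.6667 L/s.
R = (PIP − Pplat)/V̇ = (28.0 − 21.4) / 0.6667 = 6.6/0.6667 = 9.9 cmH2O·s/L.
C = Vt/(Pplat − PEEP) = 425.0 / (21.4 − 11) = 425.0/10.4 = 40.865 mL/cmH2O.
τ = R × C = 9.9 × 0.04087 L/cmH2O = 0.4046 s.
Fraction remaining at end-expiration = e^(−Te/τ) = e^(−0.45/0.4046) = 0.3288 → 32.88%.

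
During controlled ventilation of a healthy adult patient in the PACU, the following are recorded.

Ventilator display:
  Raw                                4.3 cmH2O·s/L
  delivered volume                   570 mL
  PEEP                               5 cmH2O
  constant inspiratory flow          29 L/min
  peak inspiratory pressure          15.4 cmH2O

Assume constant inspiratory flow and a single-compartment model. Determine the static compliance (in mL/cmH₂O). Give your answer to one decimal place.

Flow: 29 L/min ÷ 60 = 0.4833 L/s.
Equation of motion (constant flow): PIP = Vt/C + R·V̇ + PEEP.
Vt/C = PIP − R·V̇ − PEEP = 15.4 − 4.3×0.4833 − 5 = 15.4 − 2.078 − 5 = 8.322 cmH2O.
C = Vt / 8.322 = 570 / 8.322 = 68.493 mL/cmH2O.

68.5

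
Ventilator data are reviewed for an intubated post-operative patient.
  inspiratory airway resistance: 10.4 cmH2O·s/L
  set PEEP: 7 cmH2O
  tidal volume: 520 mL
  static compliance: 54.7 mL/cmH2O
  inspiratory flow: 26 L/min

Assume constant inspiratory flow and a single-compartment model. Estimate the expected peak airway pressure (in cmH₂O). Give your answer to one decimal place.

21.0

Flow: 26 L/min ÷ 60 = 0.4333 L/s.
Equation of motion (constant flow): PIP = Vt/C + R·V̇ + PEEP.
PIP = 520/54.7 + 10.4×0.4333 + 7 = 9.506 + 4.506 + 7 = 21.012 cmH2O.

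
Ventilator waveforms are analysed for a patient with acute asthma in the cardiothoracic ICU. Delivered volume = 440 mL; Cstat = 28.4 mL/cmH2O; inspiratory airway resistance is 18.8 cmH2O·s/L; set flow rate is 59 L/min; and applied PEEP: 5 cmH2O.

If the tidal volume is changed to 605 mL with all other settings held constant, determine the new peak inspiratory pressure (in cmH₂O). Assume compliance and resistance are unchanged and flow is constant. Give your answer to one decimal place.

44.8

Flow: 59 L/min ÷ 60 = 0.9833 L/s.
PIP = Vt/C + R·V̇ + PEEP (constant-flow equation of motion).
Only the elastic term changes: ΔPIP = ΔVt / C = (605 − 440) / 28.4 = 5.81 cmH2O.
Original PIP = 440/28.4 + 18.8×0.9833 + 5 = 38.979 cmH2O; new PIP = 38.979 + (5.81) = 44.789 cmH2O.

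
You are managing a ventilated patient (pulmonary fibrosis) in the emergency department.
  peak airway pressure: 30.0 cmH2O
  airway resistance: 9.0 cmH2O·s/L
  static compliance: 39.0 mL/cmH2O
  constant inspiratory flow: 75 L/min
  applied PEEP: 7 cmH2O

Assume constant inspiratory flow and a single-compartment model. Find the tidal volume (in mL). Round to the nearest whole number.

458

Flow: 75 L/min ÷ 60 = 1.25 L/s.
Equation of motion (constant flow): PIP = Vt/C + R·V̇ + PEEP.
Vt/C = PIP − R·V̇ − PEEP = 30.0 − 11.25 − 7 = 11.75 cmH2O.
Vt = C × 11.75 = 39.0 × 11.75 = 458.25 mL.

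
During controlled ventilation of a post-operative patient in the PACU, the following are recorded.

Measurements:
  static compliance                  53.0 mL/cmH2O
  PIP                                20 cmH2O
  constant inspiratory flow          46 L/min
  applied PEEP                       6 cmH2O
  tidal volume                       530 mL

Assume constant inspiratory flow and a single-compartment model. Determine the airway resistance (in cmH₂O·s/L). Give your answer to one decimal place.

Flow: 46 L/min ÷ 60 = 0.7667 L/s.
Equation of motion (constant flow): PIP = Vt/C + R·V̇ + PEEP.
R·V̇ = PIP − Vt/C − PEEP = 20 − 530/53.0 − 6 = 20 − 10.0 − 6 = 4.0 cmH2O.
R = 4.0 / 0.7667 = 5.217 cmH2O·s/L.

5.2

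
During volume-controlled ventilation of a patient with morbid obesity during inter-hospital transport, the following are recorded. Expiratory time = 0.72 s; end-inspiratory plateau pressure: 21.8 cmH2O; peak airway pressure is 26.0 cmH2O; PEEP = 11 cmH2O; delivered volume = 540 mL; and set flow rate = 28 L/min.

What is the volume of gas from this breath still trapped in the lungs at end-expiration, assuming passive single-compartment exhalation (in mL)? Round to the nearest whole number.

109

Flow: 28 L/min ÷ 60 = 0.4667 L/s.
R = (PIP − Pplat)/V̇ = (26.0 − 21.8) / 0.4667 = 4.2/0.4667 = 8.999 cmH2O·s/L.
C = Vt/(Pplat − PEEP) = 540.0 / (21.8 − 11) = 540.0/10.8 = 50.0 mL/cmH2O.
τ = R × C = 8.999 × 0.05 L/cmH2O = 0.45 s.
Fraction remaining = e^(−Te/τ) = e^(−0.72/0.45) = 0.2019.
Trapped volume = 540.0 × 0.2019 = 109.03 mL.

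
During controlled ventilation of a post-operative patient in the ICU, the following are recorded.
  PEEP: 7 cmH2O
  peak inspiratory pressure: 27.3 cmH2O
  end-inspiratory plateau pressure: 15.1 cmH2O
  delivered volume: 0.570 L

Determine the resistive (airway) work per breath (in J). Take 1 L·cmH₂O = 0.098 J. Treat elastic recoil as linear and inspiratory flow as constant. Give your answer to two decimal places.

0.68

With constant inspiratory flow the resistive pressure is constant at PIP − Pplat = 27.3 − 15.1 = 12.2 cmH2O, so resistive work = 12.2 × 0.570 = 6.954 L·cmH2O.
× 0.098 J/(L·cmH2O) → 0.6815 J.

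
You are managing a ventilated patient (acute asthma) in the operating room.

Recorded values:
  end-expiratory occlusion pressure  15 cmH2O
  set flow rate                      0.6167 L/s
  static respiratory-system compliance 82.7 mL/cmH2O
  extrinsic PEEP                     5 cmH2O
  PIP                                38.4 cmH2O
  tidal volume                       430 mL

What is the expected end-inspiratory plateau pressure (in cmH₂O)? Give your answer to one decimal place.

End-expiratory occlusion gives total PEEP = 15 cmH2O (intrinsic PEEP = 15 − 5 = 10). Use total PEEP for the elastic gradient.
Pplat = PEEPtotal + Vt / Cstat = 15 + 430 / 82.7 = 15 + 5.2 = 20.2 cmH2O.

20.2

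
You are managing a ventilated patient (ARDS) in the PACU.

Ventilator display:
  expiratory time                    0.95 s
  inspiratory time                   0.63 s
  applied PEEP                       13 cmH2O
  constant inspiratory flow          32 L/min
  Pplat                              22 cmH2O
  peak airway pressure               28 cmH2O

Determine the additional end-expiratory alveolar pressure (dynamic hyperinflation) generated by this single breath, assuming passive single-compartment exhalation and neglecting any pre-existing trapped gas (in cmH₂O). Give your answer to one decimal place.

0.9

Flow: 32 L/min ÷ 60 = 0.5333 L/s.
Vt = flow × Ti = 0.5333 L/s × 0.63 s × 1000 mL/L = 335.98 mL.
R = (PIP − Pplat)/V̇ = (28 − 22) / 0.5333 = 6.0/0.5333 = 11.251 cmH2O·s/L.
C = Vt/(Pplat − PEEP) = 335.98 / (22 − 13) = 335.98/9.0 = 37.331 mL/cmH2O.
τ = R × C = 11.251 × 0.03733 L/cmH2O = 0.42 s.
Fraction remaining = e^(−Te/τ) = e^(−0.95/0.42) = 0.1042; trapped volume = 335.98 × 0.1042 = 35.009 mL.
Additional alveolar pressure from trapping ≈ V_trapped / C = 35.009 / 37.331 = 0.9378 cmH2O.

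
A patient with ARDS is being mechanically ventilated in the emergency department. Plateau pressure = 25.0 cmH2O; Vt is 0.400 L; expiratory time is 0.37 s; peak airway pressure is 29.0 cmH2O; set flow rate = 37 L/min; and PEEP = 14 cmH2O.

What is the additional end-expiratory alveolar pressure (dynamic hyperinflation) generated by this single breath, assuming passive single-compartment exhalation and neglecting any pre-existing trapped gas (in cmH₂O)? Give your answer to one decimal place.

Flow: 37 L/min ÷ 60 = 0.6167 L/s.
R = (PIP − Pplat)/V̇ = (29.0 − 25.0) / 0.6167 = 4.0/0.6167 = 6.486 cmH2O·s/L.
C = Vt/(Pplat − PEEP) = 400.0 / (25.0 − 14) = 400.0/11.0 = 36.364 mL/cmH2O.
τ = R × C = 6.486 × 0.03636 L/cmH2O = 0.2358 s.
Fraction remaining = e^(−Te/τ) = e^(−0.37/0.2358) = 0.2082; trapped volume = 400.0 × 0.2082 = 83.28 mL.
Additional alveolar pressure from trapping ≈ V_trapped / C = 83.28 / 36.364 = 2.29 cmH2O.

2.3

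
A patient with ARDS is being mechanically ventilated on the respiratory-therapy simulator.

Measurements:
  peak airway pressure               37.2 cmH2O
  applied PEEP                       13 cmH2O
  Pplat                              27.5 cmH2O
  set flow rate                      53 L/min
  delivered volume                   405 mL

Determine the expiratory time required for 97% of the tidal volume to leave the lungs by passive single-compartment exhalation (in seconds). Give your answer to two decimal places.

Flow: 53 L/min ÷ 60 = 0.8833 L/s.
R = (PIP − Pplat)/V̇ = (37.2 − 27.5) / 0.8833 = 9.7/0.8833 = 10.982 cmH2O·s/L.
C = Vt/(Pplat − PEEP) = 405.0 / (27.5 − 13) = 405.0/14.5 = 27.931 mL/cmH2O.
τ = R × C = 10.982 × 0.02793 L/cmH2O = 0.3067 s.
t = −τ·ln(1 − 0.97) = −0.3067·ln(0.03) = 1.075 s.

1.08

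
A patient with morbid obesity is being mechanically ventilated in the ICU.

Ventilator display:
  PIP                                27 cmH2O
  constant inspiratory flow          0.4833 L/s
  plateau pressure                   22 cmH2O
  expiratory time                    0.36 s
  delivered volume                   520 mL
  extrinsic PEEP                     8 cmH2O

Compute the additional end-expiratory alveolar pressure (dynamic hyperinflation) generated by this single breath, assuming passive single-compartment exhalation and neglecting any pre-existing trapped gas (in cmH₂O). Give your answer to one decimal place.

R = (PIP − Pplat)/V̇ = (27 − 22) / 0.4833 = 5.0/0.4833 = 10.346 cmH2O·s/L.
C = Vt/(Pplat − PEEP) = 520.0 / (22 − 8) = 520.0/14.0 = 37.143 mL/cmH2O.
τ = R × C = 10.346 × 0.03714 L/cmH2O = 0.3843 s.
Fraction remaining = e^(−Te/τ) = e^(−0.36/0.3843) = 0.3919; trapped volume = 520.0 × 0.3919 = 203.79 mL.
Additional alveolar pressure from trapping ≈ V_trapped / C = 203.79 / 37.143 = 5.487 cmH2O.

5.5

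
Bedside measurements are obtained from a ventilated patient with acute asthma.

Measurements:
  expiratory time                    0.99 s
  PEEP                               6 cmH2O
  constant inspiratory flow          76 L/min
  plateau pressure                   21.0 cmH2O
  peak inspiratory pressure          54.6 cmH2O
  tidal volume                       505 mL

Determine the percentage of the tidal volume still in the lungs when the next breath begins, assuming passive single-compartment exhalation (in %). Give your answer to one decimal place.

Flow: 76 L/min ÷ 60 = 1.2667 L/s.
R = (PIP − Pplat)/V̇ = (54.6 − 21.0) / 1.2667 = 33.6/1.2667 = 26.526 cmH2O·s/L.
C = Vt/(Pplat − PEEP) = 505.0 / (21.0 − 6) = 505.0/15.0 = 33.667 mL/cmH2O.
τ = R × C = 26.526 × 0.03367 L/cmH2O = 0.8931 s.
Fraction remaining at end-expiration = e^(−Te/τ) = e^(−0.99/0.8931) = 0.3301 → 33.01%.

33.0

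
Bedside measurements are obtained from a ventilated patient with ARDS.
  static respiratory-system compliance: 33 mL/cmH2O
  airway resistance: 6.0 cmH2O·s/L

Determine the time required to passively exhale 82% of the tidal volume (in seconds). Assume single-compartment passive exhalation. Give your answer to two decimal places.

τ = R × C = 6.0 × 33 mL/cmH2O = 6.0 × 0.033 L/cmH2O = 0.198 s.
Exhaled fraction f = 1 − e^(−t/τ) → t = −τ·ln(1 − f) = −0.198·ln(0.18) = 0.3395 s.

0.34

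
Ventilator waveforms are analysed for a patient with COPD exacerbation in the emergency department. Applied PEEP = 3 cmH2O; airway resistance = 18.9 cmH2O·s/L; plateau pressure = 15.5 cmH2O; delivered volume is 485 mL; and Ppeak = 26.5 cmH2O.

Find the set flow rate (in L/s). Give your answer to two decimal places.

0.58

flow = (PIP − Pplat) / Raw = 11.0 / 18.9 = 0.582 L/s.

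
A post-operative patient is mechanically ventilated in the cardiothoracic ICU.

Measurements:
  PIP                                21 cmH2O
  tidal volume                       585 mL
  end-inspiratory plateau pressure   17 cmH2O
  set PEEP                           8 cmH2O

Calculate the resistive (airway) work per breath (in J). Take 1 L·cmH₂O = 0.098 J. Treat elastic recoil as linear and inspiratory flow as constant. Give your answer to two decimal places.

With constant inspiratory flow the resistive pressure is constant at PIP − Pplat = 21 − 17 = 4.0 cmH2O, so resistive work = 4.0 × 0.585 = 2.34 L·cmH2O.
× 0.098 J/(L·cmH2O) → 0.2293 J.

0.23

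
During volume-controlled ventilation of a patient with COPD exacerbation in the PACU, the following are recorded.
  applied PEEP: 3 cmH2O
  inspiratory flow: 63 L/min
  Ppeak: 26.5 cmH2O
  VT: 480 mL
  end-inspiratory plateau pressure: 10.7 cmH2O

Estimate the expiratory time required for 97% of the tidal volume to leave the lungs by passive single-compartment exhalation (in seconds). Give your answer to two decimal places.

3.29

Flow: 63 L/min ÷ 60 = 1.05 L/s.
R = (PIP − Pplat)/V̇ = (26.5 − 10.7) / 1.05 = 15.8/1.05 = 15.048 cmH2O·s/L.
C = Vt/(Pplat − PEEP) = 480.0 / (10.7 − 3) = 480.0/7.7 = 62.338 mL/cmH2O.
τ = R × C = 15.048 × 0.06234 L/cmH2O = 0.9381 s.
t = −τ·ln(1 − 0.97) = −0.9381·ln(0.03) = 3.29 s.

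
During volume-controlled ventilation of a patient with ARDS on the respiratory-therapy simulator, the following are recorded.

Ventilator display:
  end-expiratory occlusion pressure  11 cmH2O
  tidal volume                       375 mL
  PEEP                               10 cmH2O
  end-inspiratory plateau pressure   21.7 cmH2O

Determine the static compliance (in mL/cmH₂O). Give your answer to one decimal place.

End-expiratory occlusion gives total PEEP = 11 cmH2O (intrinsic PEEP = 11 − 10 = 1). Use total PEEP for the elastic gradient.
Cstat = Vt / (Pplat − PEEPtotal) = 375 / (21.7 − 11) = 375 / 10.7 = 35.047 mL/cmH2O.

35.0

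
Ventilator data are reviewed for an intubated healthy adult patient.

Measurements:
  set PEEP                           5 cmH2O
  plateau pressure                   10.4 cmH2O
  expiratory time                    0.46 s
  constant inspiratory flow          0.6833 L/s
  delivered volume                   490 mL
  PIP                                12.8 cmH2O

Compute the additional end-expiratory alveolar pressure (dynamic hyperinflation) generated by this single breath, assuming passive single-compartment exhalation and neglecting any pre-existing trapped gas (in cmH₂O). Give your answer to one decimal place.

R = (PIP − Pplat)/V̇ = (12.8 − 10.4) / 0.6833 = 2.4/0.6833 = 3.512 cmH2O·s/L.
C = Vt/(Pplat − PEEP) = 490.0 / (10.4 − 5) = 490.0/5.4 = 90.741 mL/cmH2O.
τ = R × C = 3.512 × 0.09074 L/cmH2O = 0.3187 s.
Fraction remaining = e^(−Te/τ) = e^(−0.46/0.3187) = 0.2361; trapped volume = 490.0 × 0.2361 = 115.69 mL.
Additional alveolar pressure from trapping ≈ V_trapped / C = 115.69 / 90.741 = 1.275 cmH2O.

1.3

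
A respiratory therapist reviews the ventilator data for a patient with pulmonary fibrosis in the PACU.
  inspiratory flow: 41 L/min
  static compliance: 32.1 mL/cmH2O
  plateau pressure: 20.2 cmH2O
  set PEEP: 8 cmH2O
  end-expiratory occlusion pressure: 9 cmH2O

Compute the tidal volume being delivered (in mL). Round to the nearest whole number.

End-expiratory occlusion gives total PEEP = 9 cmH2O (intrinsic PEEP = 9 − 8 = 1). Use total PEEP for the elastic gradient.
Vt = Cstat × (Pplat − PEEPtotal) = 32.1 × (20.2 − 9) = 32.1 × 11.2 = 359.52 mL.

360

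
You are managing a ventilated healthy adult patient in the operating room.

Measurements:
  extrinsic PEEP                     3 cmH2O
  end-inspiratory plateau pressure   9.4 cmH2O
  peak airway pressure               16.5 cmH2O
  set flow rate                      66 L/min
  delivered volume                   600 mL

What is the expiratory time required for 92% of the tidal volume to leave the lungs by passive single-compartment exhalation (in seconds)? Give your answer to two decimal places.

Flow: 66 L/min ÷ 60 = 1.1 L/s.
R = (PIP − Pplat)/V̇ = (16.5 − 9.4) / 1.1 = 7.1/1.1 = 6.455 cmH2O·s/L.
C = Vt/(Pplat − PEEP) = 600.0 / (9.4 − 3) = 600.0/6.4 = 93.75 mL/cmH2O.
τ = R × C = 6.455 × 0.09375 L/cmH2O = 0.6052 s.
t = −τ·ln(1 − 0.92) = −0.6052·ln(0.08) = 1.529 s.

1.53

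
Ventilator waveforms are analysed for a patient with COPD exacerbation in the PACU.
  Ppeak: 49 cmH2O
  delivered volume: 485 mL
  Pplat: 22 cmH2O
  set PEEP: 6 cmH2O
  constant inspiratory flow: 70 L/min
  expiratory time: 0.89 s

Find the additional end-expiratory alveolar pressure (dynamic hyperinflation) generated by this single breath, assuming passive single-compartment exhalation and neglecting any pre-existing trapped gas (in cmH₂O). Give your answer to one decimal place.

Flow: 70 L/min ÷ 60 = 1.1667 L/s.
R = (PIP − Pplat)/V̇ = (49 − 22) / 1.1667 = 27.0/1.1667 = 23.142 cmH2O·s/L.
C = Vt/(Pplat − PEEP) = 485.0 / (22 − 6) = 485.0/16.0 = 30.313 mL/cmH2O.
τ = R × C = 23.142 × 0.03031 L/cmH2O = 0.7014 s.
Fraction remaining = e^(−Te/τ) = e^(−0.89/0.7014) = 0.2811; trapped volume = 485.0 × 0.2811 = 136.33 mL.
Additional alveolar pressure from trapping ≈ V_trapped / C = 136.33 / 30.313 = 4.497 cmH2O.

4.5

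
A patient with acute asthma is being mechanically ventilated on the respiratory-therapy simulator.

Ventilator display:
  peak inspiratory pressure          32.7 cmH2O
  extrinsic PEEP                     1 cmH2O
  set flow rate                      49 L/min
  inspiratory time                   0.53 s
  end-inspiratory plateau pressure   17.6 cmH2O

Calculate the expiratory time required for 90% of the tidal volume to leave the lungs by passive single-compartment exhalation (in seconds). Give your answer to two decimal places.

1.11

Flow: 49 L/min ÷ 60 = 0.8167 L/s.
Vt = flow × Ti = 0.8167 L/s × 0.53 s × 1000 mL/L = 432.85 mL.
R = (PIP − Pplat)/V̇ = (32.7 − 17.6) / 0.8167 = 15.1/0.8167 = 18.489 cmH2O·s/L.
C = Vt/(Pplat − PEEP) = 432.85 / (17.6 − 1) = 432.85/16.6 = 26.075 mL/cmH2O.
τ = R × C = 18.489 × 0.02608 L/cmH2O = 0.4822 s.
t = −τ·ln(1 − 0.90) = −0.4822·ln(0.1) = 1.11 s.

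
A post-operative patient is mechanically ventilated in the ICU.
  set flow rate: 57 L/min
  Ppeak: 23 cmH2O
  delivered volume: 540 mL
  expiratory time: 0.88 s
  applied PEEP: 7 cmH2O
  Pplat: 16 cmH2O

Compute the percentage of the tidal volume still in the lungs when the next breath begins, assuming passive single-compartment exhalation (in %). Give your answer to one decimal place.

Flow: 57 L/min ÷ 60 = 0.95 L/s.
R = (PIP − Pplat)/V̇ = (23 − 16) / 0.95 = 7.0/0.95 = 7.368 cmH2O·s/L.
C = Vt/(Pplat − PEEP) = 540.0 / (16 − 7) = 540.0/9.0 = 60.0 mL/cmH2O.
τ = R × C = 7.368 × 0.06 L/cmH2O = 0.4421 s.
Fraction remaining at end-expiration = e^(−Te/τ) = e^(−0.88/0.4421) = 0.1366 → 13.66%.

13.7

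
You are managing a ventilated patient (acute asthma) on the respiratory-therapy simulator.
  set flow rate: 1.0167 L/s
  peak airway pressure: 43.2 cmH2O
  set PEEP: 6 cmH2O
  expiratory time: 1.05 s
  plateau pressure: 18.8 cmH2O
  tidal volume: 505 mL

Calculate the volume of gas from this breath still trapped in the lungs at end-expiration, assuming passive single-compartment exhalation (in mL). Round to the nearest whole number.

167

R = (PIP − Pplat)/V̇ = (43.2 − 18.8) / 1.0167 = 24.4/1.0167 = 23.999 cmH2O·s/L.
C = Vt/(Pplat − PEEP) = 505.0 / (18.8 − 6) = 505.0/12.8 = 39.453 mL/cmH2O.
τ = R × C = 23.999 × 0.03945 L/cmH2O = 0.9468 s.
Fraction remaining = e^(−Te/τ) = e^(−1.05/0.9468) = 0.3299.
Trapped volume = 505.0 × 0.3299 = 166.6 mL.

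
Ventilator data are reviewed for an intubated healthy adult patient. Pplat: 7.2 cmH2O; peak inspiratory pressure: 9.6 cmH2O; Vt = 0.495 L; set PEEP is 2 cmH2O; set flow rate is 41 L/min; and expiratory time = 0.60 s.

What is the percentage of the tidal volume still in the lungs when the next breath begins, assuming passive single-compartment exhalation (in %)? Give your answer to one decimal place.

16.6

Flow: 41 L/min ÷ 60 = 0.6833 L/s.
R = (PIP − Pplat)/V̇ = (9.6 − 7.2) / 0.6833 = 2.4/0.6833 = 3.512 cmH2O·s/L.
C = Vt/(Pplat − PEEP) = 495.0 / (7.2 − 2) = 495.0/5.2 = 95.192 mL/cmH2O.
τ = R × C = 3.512 × 0.09519 L/cmH2O = 0.3343 s.
Fraction remaining at end-expiration = e^(−Te/τ) = e^(−0.60/0.3343) = 0.1662 → 16.62%.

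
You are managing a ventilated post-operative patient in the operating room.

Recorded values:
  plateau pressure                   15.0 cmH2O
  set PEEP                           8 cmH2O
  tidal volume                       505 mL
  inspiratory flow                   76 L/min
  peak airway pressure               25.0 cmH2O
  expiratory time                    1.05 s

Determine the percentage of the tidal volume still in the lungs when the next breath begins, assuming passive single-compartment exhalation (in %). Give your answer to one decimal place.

15.8

Flow: 76 L/min ÷ 60 = 1.2667 L/s.
R = (PIP − Pplat)/V̇ = (25.0 − 15.0) / 1.2667 = 10.0/1.2667 = 7.895 cmH2O·s/L.
C = Vt/(Pplat − PEEP) = 505.0 / (15.0 − 8) = 505.0/7.0 = 72.143 mL/cmH2O.
τ = R × C = 7.895 × 0.07214 L/cmH2O = 0.5695 s.
Fraction remaining at end-expiration = e^(−Te/τ) = e^(−1.05/0.5695) = 0.1582 → 15.82%.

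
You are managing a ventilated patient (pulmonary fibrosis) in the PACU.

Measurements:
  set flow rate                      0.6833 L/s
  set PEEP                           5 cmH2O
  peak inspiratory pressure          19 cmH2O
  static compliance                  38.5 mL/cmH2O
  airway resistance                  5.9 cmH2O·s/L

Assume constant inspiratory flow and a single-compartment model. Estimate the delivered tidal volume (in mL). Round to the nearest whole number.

Equation of motion (constant flow): PIP = Vt/C + R·V̇ + PEEP.
Vt/C = PIP − R·V̇ − PEEP = 19 − 4.031 − 5 = 9.969 cmH2O.
Vt = C × 9.969 = 38.5 × 9.969 = 383.81 mL.

384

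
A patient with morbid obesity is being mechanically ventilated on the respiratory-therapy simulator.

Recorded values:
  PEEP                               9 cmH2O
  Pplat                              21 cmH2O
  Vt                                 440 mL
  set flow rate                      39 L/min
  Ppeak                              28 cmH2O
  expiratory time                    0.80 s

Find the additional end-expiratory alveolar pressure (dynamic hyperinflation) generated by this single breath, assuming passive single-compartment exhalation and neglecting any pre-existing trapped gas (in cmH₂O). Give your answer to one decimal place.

Flow: 39 L/min ÷ 60 = 0.65 L/s.
R = (PIP − Pplat)/V̇ = (28 − 21) / 0.65 = 7.0/0.65 = 10.769 cmH2O·s/L.
C = Vt/(Pplat − PEEP) = 440.0 / (21 − 9) = 440.0/12.0 = 36.667 mL/cmH2O.
τ = R × C = 10.769 × 0.03667 L/cmH2O = 0.3949 s.
Fraction remaining = e^(−Te/τ) = e^(−0.80/0.3949) = 0.1319; trapped volume = 440.0 × 0.1319 = 58.036 mL.
Additional alveolar pressure from trapping ≈ V_trapped / C = 58.036 / 36.667 = 1.583 cmH2O.

1.6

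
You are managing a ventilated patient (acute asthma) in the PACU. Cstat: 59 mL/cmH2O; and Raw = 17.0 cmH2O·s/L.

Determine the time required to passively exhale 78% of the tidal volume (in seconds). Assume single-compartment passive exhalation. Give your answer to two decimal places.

1.52

τ = R × C = 17.0 × 59 mL/cmH2O = 17.0 × 0.059 L/cmH2O = 1.003 s.
Exhaled fraction f = 1 − e^(−t/τ) → t = −τ·ln(1 − f) = −1.003·ln(0.22) = 1.519 s.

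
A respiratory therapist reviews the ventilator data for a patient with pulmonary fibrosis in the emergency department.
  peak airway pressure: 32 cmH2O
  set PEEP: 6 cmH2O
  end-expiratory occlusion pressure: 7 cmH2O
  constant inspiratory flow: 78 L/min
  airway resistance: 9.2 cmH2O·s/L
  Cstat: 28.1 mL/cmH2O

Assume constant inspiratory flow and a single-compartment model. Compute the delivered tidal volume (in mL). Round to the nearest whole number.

Flow: 78 L/min ÷ 60 = 1.3 L/s.
Total PEEP = 7 cmH2O (set 6 + intrinsic 1); this is the baseline alveolar pressure.
Equation of motion (constant flow): PIP = Vt/C + R·V̇ + PEEP.
Vt/C = PIP − R·V̇ − PEEP = 32 − 11.96 − 7 = 13.04 cmH2O.
Vt = C × 13.04 = 28.1 × 13.04 = 366.42 mL.

366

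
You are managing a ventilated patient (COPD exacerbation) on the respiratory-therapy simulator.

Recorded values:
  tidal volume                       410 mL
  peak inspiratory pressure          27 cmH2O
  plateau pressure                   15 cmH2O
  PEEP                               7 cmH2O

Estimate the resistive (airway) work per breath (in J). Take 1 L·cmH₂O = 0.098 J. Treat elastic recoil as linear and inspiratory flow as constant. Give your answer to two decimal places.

0.48

With constant inspiratory flow the resistive pressure is constant at PIP − Pplat = 27 − 15 = 12.0 cmH2O, so resistive work = 12.0 × 0.410 = 4.92 L·cmH2O.
× 0.098 J/(L·cmH2O) → 0.4822 J.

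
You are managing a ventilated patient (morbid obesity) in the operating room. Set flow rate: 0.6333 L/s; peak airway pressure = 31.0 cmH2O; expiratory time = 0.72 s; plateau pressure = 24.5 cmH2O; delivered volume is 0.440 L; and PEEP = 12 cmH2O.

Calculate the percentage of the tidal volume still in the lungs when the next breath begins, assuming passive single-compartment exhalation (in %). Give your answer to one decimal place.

R = (PIP − Pplat)/V̇ = (31.0 − 24.5) / 0.6333 = 6.5/0.6333 = 10.264 cmH2O·s/L.
C = Vt/(Pplat − PEEP) = 440.0 / (24.5 − 12) = 440.0/12.5 = 35.2 mL/cmH2O.
τ = R × C = 10.264 × 0.0352 L/cmH2O = 0.3613 s.
Fraction remaining at end-expiration = e^(−Te/τ) = e^(−0.72/0.3613) = 0.1363 → 13.63%.

13.6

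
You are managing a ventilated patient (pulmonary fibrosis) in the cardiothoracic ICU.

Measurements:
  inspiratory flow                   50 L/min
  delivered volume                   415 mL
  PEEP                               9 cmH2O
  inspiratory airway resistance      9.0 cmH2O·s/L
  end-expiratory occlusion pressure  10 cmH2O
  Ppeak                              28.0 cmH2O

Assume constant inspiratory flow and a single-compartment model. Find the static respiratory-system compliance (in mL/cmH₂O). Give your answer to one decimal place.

Flow: 50 L/min ÷ 60 = 0.8333 L/s.
Total PEEP = 10 cmH2O (set 9 + intrinsic 1); this is the baseline alveolar pressure.
Equation of motion (constant flow): PIP = Vt/C + R·V̇ + PEEP.
Vt/C = PIP − R·V̇ − PEEP = 28.0 − 9.0×0.8333 − 10 = 28.0 − 7.5 − 10 = 10.5 cmH2O.
C = Vt / 10.5 = 415 / 10.5 = 39.524 mL/cmH2O.

39.5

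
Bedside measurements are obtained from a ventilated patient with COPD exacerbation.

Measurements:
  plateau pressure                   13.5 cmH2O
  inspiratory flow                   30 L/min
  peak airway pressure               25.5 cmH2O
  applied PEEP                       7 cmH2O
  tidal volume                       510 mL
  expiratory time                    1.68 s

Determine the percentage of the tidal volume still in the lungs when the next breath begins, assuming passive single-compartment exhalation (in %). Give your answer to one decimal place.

Flow: 30 L/min ÷ 60 = 0.5 L/s.
R = (PIP − Pplat)/V̇ = (25.5 − 13.5) / 0.5 = 12.0/0.5 = 24.0 cmH2O·s/L.
C = Vt/(Pplat − PEEP) = 510.0 / (13.5 − 7) = 510.0/6.5 = 78.462 mL/cmH2O.
τ = R × C = 24.0 × 0.07846 L/cmH2O = 1.883 s.
Fraction remaining at end-expiration = e^(−Te/τ) = e^(−1.68/1.883) = 0.4098 → 40.98%.

41.0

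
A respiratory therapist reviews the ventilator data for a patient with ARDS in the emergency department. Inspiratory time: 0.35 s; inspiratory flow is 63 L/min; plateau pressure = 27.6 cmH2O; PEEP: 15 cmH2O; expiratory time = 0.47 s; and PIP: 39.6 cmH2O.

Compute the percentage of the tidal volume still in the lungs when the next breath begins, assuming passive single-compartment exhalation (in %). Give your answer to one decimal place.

Flow: 63 L/min ÷ 60 = 1.05 L/s.
Vt = flow × Ti = 1.05 L/s × 0.35 s × 1000 mL/L = 367.5 mL.
R = (PIP − Pplat)/V̇ = (39.6 − 27.6) / 1.05 = 12.0/1.05 = 11.429 cmH2O·s/L.
C = Vt/(Pplat − PEEP) = 367.5 / (27.6 − 15) = 367.5/12.6 = 29.167 mL/cmH2O.
τ = R × C = 11.429 × 0.02917 L/cmH2O = 0.3334 s.
Fraction remaining at end-expiration = e^(−Te/τ) = e^(−0.47/0.3334) = 0.2442 → 24.42%.

24.4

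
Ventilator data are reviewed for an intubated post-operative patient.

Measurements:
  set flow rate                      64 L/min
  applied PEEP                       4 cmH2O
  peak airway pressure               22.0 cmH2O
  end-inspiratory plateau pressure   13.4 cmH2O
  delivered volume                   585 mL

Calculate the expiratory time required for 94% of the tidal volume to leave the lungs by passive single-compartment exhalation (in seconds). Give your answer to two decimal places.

1.41

Flow: 64 L/min ÷ 60 = 1.0667 L/s.
R = (PIP − Pplat)/V̇ = (22.0 − 13.4) / 1.0667 = 8.6/1.0667 = 8.062 cmH2O·s/L.
C = Vt/(Pplat − PEEP) = 585.0 / (13.4 − 4) = 585.0/9.4 = 62.234 mL/cmH2O.
τ = R × C = 8.062 × 0.06223 L/cmH2O = 0.5017 s.
t = −τ·ln(1 − 0.94) = −0.5017·ln(0.06) = 1.411 s.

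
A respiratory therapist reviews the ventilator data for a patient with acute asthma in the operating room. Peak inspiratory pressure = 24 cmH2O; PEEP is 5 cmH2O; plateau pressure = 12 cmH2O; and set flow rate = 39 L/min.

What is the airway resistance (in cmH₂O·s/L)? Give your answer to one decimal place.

Flow: 39 L/min ÷ 60 = 0.65 L/s.
Raw = (PIP − Pplat) / flow = (24 − 12) / 0.65 = 12.0 / 0.65 = 18.462 cmH2O·s/L.

18.5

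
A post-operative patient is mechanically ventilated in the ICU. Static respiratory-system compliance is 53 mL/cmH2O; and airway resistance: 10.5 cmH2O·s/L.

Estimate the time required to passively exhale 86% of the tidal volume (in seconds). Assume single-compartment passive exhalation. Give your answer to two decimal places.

1.09

τ = R × C = 10.5 × 53 mL/cmH2O = 10.5 × 0.053 L/cmH2O = 0.5565 s.
Exhaled fraction f = 1 − e^(−t/τ) → t = −τ·ln(1 − f) = −0.5565·ln(0.14) = 1.094 s.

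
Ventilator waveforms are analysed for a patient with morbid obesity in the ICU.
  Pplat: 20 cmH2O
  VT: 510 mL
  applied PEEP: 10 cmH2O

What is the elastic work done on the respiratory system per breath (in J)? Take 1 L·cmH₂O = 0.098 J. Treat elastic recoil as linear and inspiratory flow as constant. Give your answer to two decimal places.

Elastic work ≈ ½ × (Pplat − PEEP) × Vt = 0.5 × (20 − 10) × 0.510 L = 0.5 × 10.0 × 0.510 = 2.55 L·cmH2O.
× 0.098 J/(L·cmH2O) → 0.2499 J.

0.25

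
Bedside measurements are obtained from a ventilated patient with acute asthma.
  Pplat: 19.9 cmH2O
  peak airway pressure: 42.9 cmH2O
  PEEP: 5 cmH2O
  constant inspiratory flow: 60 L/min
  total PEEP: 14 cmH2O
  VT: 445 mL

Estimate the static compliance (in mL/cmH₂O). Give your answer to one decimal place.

End-expiratory occlusion gives total PEEP = 14 cmH2O (intrinsic PEEP = 14 − 5 = 9). Use total PEEP for the elastic gradient.
Cstat = Vt / (Pplat − PEEPtotal) = 445 / (19.9 − 14) = 445 / 5.9 = 75.424 mL/cmH2O.

75.4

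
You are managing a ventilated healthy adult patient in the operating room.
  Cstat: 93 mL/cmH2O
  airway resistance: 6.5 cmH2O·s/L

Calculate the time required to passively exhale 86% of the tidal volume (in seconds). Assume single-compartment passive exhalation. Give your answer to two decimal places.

1.19

τ = R × C = 6.5 × 93 mL/cmH2O = 6.5 × 0.093 L/cmH2O = 0.6045 s.
Exhaled fraction f = 1 − e^(−t/τ) → t = −τ·ln(1 − f) = −0.6045·ln(0.14) = 1.189 s.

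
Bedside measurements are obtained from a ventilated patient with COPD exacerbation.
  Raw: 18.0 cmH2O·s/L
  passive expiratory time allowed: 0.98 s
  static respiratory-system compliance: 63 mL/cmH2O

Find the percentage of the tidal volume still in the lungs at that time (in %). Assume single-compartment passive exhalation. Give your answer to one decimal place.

τ = R × C = 18.0 × 63 mL/cmH2O = 18.0 × 0.063 L/cmH2O = 1.134 s.
Passive exhalation: V(t)/V₀ = e^(−t/τ) = e^(−0.98/1.134) = 0.4214.
Fraction remaining = 0.4214 → 42.14%.

42.1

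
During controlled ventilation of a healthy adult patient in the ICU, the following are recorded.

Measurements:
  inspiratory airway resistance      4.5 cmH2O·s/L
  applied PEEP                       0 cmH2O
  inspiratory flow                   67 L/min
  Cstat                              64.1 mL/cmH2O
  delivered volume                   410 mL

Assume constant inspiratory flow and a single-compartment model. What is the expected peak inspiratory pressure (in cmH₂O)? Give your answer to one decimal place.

Flow: 67 L/min ÷ 60 = 1.1167 L/s.
Equation of motion (constant flow): PIP = Vt/C + R·V̇ + PEEP.
PIP = 410/64.1 + 4.5×1.1167 + 0 = 6.396 + 5.025 + 0 = 11.421 cmH2O.

11.4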